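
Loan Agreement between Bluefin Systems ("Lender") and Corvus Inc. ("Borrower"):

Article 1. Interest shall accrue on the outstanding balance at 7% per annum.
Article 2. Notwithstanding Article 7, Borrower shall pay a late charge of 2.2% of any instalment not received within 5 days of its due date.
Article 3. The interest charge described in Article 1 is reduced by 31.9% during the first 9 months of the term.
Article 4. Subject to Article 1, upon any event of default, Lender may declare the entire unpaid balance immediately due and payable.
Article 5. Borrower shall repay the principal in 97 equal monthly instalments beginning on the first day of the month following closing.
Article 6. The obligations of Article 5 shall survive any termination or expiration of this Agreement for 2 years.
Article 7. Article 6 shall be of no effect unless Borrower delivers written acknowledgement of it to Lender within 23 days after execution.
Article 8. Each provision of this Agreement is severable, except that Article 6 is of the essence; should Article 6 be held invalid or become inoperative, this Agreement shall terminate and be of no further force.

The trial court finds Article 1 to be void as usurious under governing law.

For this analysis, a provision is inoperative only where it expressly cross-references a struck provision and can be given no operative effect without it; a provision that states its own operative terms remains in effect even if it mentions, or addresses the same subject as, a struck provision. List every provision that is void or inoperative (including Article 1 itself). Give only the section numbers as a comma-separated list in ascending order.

Article 1 is struck. The whole of Article 3 is the introductory reduction to the interest charge, defined by reference to Article 1, so Article 3 cannot stand once Article 1 is removed. Although Article 4 refers to Article 1, its operative terms do not depend on Article 1, so it remains in effect. Article 8 makes Article 6 an essential term, but Article 6 is unaffected, so the severability proviso in Article 8 preserves the remaining provisions. That leaves Article 2, Article 4, Article 5, Article 6, Article 7, and Article 8 in effect.

1, 3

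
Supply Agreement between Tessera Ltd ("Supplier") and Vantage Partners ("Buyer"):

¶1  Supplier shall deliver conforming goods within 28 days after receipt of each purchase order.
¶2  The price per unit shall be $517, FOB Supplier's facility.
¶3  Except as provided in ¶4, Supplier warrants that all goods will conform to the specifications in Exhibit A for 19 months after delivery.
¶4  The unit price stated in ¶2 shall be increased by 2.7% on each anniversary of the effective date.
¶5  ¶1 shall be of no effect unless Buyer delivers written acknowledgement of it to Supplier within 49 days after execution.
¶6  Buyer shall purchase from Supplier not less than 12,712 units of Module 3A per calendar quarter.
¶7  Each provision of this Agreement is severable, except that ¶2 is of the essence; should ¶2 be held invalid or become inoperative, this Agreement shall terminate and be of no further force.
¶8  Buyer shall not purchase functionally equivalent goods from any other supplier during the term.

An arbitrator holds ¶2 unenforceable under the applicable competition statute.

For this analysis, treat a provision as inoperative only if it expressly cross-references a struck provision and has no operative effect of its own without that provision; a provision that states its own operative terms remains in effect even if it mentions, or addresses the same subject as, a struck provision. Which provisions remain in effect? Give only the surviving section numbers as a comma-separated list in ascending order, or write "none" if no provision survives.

¶2 is struck. ¶4 does nothing except set the escalation of the unit price by reference to ¶2; with ¶2 gone it has no independent effect and is inoperative. ¶7 makes ¶2 an essential term, and ¶2 is the provision held invalid; under ¶7, the entire Agreement is therefore void. No provision of the Agreement survives.

none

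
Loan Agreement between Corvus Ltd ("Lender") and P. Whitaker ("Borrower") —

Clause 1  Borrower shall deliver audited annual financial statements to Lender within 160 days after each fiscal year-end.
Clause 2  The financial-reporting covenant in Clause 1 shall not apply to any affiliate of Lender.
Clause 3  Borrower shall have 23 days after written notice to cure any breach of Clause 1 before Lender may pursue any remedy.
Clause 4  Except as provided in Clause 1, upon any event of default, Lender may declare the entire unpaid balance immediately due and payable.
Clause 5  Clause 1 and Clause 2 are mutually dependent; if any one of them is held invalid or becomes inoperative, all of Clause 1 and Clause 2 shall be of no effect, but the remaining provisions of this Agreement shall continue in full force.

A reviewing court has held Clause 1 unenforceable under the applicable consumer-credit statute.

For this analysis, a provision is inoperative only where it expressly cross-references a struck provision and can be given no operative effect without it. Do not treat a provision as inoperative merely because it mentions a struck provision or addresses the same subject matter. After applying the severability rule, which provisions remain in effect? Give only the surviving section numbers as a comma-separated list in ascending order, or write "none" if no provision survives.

4, 5

Clause 1 is struck. The whole of Clause 2 is the carve-out from the financial-reporting covenant, defined by reference to Clause 1, so Clause 2 cannot stand once Clause 1 is removed. The only function of Clause 3 is the cure period for breach of Clause 1, so it cannot stand once Clause 1 is removed. Although Clause 4 refers to Clause 1, its operative terms do not depend on Clause 1, so it remains in effect. Clause 5 declares Clause 1 and Clause 2 mutually dependent; since one of them has fallen, all of them are of no effect. The remainder continues in force under Clause 5. That leaves Clause 4 and Clause 5 in effect.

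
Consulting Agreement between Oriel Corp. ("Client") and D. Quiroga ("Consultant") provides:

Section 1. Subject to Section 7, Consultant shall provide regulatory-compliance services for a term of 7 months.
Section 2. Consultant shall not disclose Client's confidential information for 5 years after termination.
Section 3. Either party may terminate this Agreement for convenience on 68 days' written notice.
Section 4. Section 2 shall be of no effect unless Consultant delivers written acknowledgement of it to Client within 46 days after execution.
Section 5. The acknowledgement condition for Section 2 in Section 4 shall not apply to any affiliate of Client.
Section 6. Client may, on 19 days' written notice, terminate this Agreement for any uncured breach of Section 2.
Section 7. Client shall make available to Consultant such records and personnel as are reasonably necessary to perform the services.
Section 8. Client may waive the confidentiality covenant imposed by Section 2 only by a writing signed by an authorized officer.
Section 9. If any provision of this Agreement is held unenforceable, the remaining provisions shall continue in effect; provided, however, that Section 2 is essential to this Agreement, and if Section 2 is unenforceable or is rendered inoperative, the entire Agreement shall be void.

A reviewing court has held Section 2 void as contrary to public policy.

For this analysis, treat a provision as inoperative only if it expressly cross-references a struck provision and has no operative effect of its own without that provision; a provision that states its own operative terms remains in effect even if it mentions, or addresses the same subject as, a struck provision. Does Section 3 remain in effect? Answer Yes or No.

Section 2 is struck. Section 4 operates only by reference to Section 2, so it falls with Section 2. The only function of Section 6 is the termination right for breach of Section 2, so it cannot stand once Section 2 is removed. Section 8 has no operative effect of its own apart from Section 2 and is therefore inoperative. Section 5 operates only by reference to Section 4, so it falls with Section 4. Section 9 makes Section 2 an essential term, and Section 2 is the provision held invalid; under Section 9, the entire Agreement is therefore void. No provision of the Agreement survives. Section 3 is among the inoperative provisions, so the answer is no.

No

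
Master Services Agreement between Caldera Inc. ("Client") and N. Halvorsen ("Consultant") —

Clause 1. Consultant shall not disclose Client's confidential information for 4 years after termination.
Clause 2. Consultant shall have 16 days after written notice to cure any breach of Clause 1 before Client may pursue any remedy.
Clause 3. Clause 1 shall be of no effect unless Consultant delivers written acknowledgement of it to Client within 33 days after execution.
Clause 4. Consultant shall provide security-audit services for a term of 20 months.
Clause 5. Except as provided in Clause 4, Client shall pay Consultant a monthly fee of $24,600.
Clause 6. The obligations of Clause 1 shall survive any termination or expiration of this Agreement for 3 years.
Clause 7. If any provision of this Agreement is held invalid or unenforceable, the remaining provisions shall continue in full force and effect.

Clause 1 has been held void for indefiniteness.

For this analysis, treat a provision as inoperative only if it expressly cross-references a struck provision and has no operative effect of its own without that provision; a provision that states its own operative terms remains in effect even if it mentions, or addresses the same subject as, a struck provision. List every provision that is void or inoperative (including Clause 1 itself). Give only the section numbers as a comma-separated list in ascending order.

1, 2, 3, 6

Clause 1 is struck. The only function of Clause 2 is the cure period for breach of Clause 1, so it cannot stand once Clause 1 is removed. Clause 3 operates only by reference to Clause 1, so it falls with Clause 1. The only function of Clause 6 is the survival period for Clause 1, so it cannot stand once Clause 1 is removed. Under the severability clause in Clause 7, the remaining provisions continue in force. That leaves Clause 4, Clause 5, and Clause 7 in effect.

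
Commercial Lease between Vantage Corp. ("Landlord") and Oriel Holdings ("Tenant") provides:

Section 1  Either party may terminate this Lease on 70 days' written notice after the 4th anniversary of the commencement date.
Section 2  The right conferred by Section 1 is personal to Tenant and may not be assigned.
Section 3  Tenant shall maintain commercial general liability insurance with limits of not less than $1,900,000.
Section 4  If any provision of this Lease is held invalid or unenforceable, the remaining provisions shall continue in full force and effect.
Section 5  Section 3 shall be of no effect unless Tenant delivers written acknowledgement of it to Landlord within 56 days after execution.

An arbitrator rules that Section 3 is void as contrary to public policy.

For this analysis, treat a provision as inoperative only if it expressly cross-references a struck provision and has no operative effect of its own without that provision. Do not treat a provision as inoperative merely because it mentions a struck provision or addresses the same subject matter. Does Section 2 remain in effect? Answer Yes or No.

Yes

Section 3 is struck. The only function of Section 5 is the acknowledgement condition for Section 3, so it cannot stand once Section 3 is removed. Section 4 is a severability clause and preserves every provision that can still be given independent effect. The provisions still in force are Section 1, Section 2, and Section 4. Section 2 is among the surviving provisions, so the answer is yes.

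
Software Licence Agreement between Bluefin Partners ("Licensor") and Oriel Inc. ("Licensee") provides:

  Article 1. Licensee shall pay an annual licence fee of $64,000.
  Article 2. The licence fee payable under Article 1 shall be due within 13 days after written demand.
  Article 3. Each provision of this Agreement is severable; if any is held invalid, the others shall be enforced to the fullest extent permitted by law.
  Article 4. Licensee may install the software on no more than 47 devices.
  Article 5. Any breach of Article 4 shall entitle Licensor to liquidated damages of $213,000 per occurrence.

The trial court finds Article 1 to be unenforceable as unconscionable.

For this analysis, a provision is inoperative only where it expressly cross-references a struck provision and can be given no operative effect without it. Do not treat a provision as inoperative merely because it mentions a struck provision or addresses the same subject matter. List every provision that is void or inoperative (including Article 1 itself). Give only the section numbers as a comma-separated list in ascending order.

Article 1 is struck. The whole of Article 2 is the payment deadline for the licence fee, defined by reference to Article 1, so Article 2 cannot stand once Article 1 is removed. Under the severability clause in Article 3, the remaining provisions continue in force. The provisions still in force are Article 3, Article 4, and Article 5.

1, 2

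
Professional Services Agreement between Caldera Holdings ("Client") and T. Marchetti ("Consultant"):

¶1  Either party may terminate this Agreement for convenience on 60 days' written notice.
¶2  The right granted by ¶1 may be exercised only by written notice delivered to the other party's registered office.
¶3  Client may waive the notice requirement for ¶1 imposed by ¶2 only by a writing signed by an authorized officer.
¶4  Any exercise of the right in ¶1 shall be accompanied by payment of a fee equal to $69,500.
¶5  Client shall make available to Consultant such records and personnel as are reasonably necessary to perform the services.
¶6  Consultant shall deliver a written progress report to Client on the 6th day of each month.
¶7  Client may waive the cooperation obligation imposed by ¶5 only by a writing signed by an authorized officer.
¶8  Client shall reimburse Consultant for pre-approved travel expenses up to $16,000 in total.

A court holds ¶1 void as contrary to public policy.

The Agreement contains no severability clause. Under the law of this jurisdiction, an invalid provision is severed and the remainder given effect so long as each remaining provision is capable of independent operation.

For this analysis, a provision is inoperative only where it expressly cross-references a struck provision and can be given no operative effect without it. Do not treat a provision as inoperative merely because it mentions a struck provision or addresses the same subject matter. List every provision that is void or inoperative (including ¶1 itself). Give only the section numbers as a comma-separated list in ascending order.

1, 2, 3, 4

¶1 is struck. ¶2 has no operative effect of its own apart from ¶1 and is therefore inoperative. ¶4 has no operative effect of its own apart from ¶1 and is therefore inoperative. ¶3 merely fixes the waiver condition for ¶2; with ¶2 gone it has nothing to operate on and falls away. Under the stated default rule, only provisions that cannot operate independently fall away; the rest are enforced. That leaves ¶5, ¶6, ¶7, and ¶8 in effect.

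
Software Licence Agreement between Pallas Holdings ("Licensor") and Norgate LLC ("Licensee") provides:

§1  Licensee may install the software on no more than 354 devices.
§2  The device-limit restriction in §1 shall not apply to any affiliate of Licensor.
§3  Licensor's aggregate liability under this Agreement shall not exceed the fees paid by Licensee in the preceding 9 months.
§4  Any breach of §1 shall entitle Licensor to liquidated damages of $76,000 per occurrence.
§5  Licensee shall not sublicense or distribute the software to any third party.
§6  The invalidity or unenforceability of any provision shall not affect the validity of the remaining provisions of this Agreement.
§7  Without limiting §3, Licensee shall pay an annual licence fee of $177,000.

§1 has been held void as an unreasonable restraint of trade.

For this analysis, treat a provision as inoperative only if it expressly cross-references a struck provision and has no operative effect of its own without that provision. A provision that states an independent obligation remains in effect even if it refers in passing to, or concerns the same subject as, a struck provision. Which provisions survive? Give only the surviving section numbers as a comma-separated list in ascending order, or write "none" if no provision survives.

3, 5, 6, 7

§1 is struck. §2 has no operative effect of its own apart from §1 and is therefore inoperative. §4 has no operative effect of its own apart from §1 and is therefore inoperative. §6 is a severability clause and preserves every provision that can still be given independent effect. §3, §5, §6, and §7 remain in effect.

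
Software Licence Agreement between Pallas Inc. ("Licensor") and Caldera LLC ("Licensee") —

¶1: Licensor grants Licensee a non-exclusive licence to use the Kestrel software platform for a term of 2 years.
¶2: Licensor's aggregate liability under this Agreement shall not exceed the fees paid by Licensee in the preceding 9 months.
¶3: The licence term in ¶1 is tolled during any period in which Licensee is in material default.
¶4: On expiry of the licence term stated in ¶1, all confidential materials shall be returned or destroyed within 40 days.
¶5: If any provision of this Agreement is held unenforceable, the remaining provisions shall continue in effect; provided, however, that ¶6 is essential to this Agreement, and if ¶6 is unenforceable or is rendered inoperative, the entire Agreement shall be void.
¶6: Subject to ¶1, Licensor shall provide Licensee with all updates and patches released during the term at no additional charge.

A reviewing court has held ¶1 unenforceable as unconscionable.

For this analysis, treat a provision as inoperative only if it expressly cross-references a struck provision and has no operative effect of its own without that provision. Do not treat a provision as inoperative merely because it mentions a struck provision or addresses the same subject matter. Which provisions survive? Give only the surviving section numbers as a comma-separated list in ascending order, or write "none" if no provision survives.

¶1 is struck. ¶3 does nothing except set the tolling of the licence term by reference to ¶1; with ¶1 gone it has no independent effect and is inoperative. The only function of ¶4 is the return obligation tied to ¶1, so it cannot stand once ¶1 is removed. Although ¶6 refers to ¶1, its operative terms do not depend on ¶1, so it remains in effect. ¶5 makes ¶6 an essential term, but ¶6 is unaffected, so the severability proviso in ¶5 preserves the remaining provisions. The provisions still in force are ¶2, ¶5, and ¶6.

2, 5, 6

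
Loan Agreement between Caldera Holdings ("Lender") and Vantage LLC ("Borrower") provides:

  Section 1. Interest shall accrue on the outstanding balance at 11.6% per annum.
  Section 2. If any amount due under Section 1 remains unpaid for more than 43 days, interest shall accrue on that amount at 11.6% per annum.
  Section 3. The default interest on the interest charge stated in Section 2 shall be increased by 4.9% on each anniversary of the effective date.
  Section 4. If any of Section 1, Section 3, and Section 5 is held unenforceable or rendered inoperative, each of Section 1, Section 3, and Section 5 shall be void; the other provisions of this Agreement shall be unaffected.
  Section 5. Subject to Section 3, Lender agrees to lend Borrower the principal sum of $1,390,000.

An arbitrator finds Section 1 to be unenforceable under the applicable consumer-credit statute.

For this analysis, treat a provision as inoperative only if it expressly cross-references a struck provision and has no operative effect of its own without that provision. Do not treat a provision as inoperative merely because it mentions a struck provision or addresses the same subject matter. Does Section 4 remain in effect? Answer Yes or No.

Section 1 is struck. The whole of Section 2 is the default interest on the interest charge, defined by reference to Section 1, so Section 2 cannot stand once Section 1 is removed. Section 3 does nothing except set the escalation of the default interest on the interest charge by reference to Section 2; with Section 2 gone it has no independent effect and is inoperative. Section 4 declares Section 1, Section 3, and Section 5 mutually dependent; since one of them has fallen, all of them are of no effect. That brings down Section 5 as well. The remainder continues in force under Section 4. Only Section 4 remains in effect. Section 4 is among the surviving provisions, so the answer is yes.

Yes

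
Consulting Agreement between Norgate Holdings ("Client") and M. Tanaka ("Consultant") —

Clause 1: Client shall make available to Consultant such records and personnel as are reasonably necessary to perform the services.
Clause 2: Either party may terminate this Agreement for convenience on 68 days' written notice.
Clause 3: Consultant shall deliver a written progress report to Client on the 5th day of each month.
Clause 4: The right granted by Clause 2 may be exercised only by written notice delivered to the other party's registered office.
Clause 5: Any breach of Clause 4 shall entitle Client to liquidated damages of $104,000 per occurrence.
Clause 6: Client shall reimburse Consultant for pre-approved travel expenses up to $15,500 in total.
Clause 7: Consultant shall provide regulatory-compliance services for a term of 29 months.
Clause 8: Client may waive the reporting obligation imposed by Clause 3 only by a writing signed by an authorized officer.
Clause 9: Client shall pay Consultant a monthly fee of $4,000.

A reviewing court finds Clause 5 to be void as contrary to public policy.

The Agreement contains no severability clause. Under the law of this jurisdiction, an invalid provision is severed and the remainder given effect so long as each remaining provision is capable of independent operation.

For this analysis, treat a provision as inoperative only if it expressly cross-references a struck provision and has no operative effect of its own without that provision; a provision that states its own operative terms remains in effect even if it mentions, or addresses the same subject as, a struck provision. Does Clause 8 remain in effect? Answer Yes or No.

Yes

Clause 5 is struck. Nothing else in the Agreement is defined by reference to Clause 5. Under the stated default rule, only provisions that cannot operate independently fall away; the rest are enforced. Clause 1, Clause 2, Clause 3, Clause 4, Clause 6, Clause 7, Clause 8, and Clause 9 remain in effect. Clause 8 is among the surviving provisions, so the answer is yes.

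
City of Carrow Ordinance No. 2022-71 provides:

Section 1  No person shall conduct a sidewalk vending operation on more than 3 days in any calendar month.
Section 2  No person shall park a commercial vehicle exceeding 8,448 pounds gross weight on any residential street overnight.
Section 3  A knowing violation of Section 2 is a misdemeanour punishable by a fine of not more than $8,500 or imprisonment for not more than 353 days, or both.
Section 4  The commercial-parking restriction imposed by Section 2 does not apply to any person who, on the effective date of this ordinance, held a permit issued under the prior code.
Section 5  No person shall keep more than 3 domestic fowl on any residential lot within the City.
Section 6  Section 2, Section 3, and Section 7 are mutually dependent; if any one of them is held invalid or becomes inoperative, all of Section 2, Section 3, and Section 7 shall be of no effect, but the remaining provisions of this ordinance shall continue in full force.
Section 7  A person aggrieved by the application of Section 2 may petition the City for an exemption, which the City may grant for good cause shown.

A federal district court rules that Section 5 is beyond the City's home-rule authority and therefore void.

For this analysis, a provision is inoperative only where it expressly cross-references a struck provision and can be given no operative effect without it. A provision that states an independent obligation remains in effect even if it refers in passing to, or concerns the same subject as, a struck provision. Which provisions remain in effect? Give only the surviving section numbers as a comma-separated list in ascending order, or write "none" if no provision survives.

Section 5 is struck. No other provision's operative terms depend on Section 5. Section 6 ties Section 2, Section 3, and Section 7 together, but none of those is affected here; the remaining provisions continue in force under Section 6. The provisions still in force are Section 1, Section 2, Section 3, Section 4, Section 6, and Section 7.

1, 2, 3, 4, 6, 7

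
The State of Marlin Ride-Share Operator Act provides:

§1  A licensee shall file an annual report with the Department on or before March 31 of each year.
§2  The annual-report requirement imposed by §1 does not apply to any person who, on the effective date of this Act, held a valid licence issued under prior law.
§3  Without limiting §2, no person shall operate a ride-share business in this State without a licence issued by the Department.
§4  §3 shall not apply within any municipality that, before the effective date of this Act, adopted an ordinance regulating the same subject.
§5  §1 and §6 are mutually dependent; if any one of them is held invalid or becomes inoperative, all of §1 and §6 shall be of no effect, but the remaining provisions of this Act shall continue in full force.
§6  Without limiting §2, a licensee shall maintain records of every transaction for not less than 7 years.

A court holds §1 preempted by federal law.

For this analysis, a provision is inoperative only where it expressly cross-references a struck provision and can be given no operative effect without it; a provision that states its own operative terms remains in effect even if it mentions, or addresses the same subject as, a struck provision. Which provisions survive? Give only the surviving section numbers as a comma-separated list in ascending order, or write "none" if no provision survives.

3, 4, 5

§1 is struck. §2 has no operative effect of its own apart from §1 and is therefore inoperative. §3 mentions §2 but its own obligation stands independently of §2, so §3 is not affected. §5 declares §1 and §6 mutually dependent; since one of them has fallen, all of them are of no effect. That brings down §6 as well. The remainder continues in force under §5. §3, §4, and §5 remain in effect.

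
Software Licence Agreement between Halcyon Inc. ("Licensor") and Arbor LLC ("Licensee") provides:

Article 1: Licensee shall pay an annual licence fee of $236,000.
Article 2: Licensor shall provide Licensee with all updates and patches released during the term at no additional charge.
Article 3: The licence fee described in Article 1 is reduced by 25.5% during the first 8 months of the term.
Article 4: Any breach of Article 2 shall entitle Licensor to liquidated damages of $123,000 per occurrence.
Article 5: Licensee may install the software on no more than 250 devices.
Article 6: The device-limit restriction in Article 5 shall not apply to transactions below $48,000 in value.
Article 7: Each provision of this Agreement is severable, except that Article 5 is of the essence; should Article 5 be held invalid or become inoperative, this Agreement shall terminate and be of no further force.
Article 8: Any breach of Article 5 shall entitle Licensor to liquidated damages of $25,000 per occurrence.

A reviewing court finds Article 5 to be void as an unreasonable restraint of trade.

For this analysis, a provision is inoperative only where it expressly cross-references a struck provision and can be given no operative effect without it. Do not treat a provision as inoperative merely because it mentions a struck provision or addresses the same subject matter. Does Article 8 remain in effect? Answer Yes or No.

Article 5 is struck. Article 6 has no operative effect of its own apart from Article 5 and is therefore inoperative. Article 8 operates only by reference to Article 5, so it falls with Article 5. Article 7 makes Article 5 an essential term, and Article 5 is the provision held invalid; under Article 7, the entire Agreement is therefore void. No provision of the Agreement survives. Article 8 is among the inoperative provisions, so the answer is no.

No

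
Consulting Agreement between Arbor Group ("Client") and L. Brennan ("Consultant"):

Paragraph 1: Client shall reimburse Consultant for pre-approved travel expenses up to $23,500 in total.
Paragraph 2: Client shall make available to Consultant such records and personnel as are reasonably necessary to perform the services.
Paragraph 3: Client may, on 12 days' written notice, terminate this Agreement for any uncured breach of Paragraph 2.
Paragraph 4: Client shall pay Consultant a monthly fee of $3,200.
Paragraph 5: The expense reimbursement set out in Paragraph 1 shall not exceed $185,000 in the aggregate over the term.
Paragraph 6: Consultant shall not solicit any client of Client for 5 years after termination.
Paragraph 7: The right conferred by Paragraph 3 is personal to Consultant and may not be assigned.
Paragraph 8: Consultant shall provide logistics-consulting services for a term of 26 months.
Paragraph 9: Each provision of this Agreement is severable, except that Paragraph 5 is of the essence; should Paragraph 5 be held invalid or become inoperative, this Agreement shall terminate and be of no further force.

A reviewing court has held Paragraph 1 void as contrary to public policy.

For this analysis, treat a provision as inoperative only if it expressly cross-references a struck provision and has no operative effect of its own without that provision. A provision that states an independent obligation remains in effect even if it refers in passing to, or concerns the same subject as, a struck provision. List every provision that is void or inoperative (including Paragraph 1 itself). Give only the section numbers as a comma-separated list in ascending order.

1, 2, 3, 4, 5, 6, 7, 8, 9

Paragraph 1 is struck. The whole of Paragraph 5 is the aggregate cap on the expense reimbursement, defined by reference to Paragraph 1, so Paragraph 5 cannot stand once Paragraph 1 is removed. Paragraph 9 makes Paragraph 5 an essential term, and Paragraph 5 has been rendered inoperative by the cascade; under Paragraph 9, the entire Agreement is therefore void. No provision of the Agreement survives.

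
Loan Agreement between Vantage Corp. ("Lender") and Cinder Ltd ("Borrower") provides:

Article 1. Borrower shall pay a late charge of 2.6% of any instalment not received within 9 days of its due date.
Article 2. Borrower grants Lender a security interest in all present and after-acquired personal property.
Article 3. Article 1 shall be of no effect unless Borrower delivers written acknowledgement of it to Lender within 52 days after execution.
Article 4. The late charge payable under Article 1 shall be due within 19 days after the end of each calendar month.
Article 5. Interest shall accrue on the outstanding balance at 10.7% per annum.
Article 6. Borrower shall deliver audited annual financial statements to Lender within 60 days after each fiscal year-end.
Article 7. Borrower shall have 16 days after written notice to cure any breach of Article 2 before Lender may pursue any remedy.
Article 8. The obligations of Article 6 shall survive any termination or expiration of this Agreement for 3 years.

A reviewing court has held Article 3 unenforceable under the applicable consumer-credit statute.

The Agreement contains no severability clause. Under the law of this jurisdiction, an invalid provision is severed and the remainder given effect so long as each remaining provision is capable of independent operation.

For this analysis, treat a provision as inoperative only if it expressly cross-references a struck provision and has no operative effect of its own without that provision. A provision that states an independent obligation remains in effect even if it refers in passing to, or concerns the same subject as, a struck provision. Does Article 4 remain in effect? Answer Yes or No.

Article 3 is struck. Nothing else in the Agreement is defined by reference to Article 3. Under the stated default rule, only provisions that cannot operate independently fall away; the rest are enforced. The provisions still in force are Article 1, Article 2, Article 4, Article 5, Article 6, Article 7, and Article 8. Article 4 is among the surviving provisions, so the answer is yes.

Yes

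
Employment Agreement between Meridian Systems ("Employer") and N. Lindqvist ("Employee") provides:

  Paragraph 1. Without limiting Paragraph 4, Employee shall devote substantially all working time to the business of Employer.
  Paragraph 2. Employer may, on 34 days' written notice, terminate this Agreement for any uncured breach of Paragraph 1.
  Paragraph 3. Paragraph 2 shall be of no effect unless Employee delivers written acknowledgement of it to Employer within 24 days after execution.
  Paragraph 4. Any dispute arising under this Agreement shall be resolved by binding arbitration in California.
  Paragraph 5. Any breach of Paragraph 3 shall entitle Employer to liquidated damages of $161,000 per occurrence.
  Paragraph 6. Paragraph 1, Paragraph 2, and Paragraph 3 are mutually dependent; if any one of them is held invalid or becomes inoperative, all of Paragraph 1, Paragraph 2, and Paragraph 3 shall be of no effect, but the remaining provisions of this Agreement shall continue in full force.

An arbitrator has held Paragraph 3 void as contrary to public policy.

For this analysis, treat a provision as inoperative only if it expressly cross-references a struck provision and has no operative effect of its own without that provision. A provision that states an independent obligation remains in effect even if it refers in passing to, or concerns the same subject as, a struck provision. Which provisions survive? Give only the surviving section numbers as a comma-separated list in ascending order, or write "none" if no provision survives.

Paragraph 3 is struck. Paragraph 5 does nothing except set the liquidated-damages amount by reference to Paragraph 3; with Paragraph 3 gone it has no independent effect and is inoperative. Paragraph 6 declares Paragraph 1, Paragraph 2, and Paragraph 3 mutually dependent; since one of them has fallen, all of them are of no effect. That brings down Paragraph 1 and Paragraph 2 as well. The remainder continues in force under Paragraph 6. That leaves Paragraph 4 and Paragraph 6 in effect.

4, 6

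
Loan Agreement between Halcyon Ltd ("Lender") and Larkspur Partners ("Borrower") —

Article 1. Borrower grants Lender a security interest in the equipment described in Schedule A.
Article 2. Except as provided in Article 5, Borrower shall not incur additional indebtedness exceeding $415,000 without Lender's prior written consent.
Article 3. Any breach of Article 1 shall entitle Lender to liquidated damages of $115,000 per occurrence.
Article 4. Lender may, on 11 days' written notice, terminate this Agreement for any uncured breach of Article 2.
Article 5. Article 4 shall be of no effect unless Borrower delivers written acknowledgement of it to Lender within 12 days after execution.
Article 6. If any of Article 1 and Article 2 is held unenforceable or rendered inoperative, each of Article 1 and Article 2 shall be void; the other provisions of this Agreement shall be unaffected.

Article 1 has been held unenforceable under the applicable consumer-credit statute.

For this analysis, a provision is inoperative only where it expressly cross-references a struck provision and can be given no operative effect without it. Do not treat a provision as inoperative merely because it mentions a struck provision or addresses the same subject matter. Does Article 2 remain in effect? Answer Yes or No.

No

Article 1 is struck. Article 3 operates only by reference to Article 1, so it falls with Article 1. Article 6 declares Article 1 and Article 2 mutually dependent; since one of them has fallen, all of them are of no effect. That brings down Article 2 as well. Article 4 and Article 5 in turn depend solely on a provision now struck and likewise fall. The remainder continues in force under Article 6. Only Article 6 remains in effect. Article 2 is among the inoperative provisions, so the answer is no.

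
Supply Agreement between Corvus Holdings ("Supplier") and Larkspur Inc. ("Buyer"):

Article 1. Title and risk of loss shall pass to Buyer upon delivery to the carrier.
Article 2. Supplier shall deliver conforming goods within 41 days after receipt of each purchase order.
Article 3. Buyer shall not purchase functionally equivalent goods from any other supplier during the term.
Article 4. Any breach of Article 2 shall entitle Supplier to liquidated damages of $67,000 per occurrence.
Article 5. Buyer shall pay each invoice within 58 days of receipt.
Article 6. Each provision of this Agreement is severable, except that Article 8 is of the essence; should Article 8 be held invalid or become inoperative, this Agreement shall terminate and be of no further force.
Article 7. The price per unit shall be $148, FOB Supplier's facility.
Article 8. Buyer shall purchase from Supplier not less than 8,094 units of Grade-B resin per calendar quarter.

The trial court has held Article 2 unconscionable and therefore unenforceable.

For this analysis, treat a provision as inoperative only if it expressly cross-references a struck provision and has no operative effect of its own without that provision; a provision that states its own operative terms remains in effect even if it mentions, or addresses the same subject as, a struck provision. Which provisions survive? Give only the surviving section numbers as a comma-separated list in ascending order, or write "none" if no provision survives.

1, 3, 5, 6, 7, 8

Article 2 is struck. The whole of Article 4 is the liquidated-damages amount, defined by reference to Article 2, so Article 4 cannot stand once Article 2 is removed. Article 6 makes Article 8 an essential term, but Article 8 is unaffected, so the severability proviso in Article 6 preserves the remaining provisions. The provisions still in force are Article 1, Article 3, Article 5, Article 6, Article 7, and Article 8.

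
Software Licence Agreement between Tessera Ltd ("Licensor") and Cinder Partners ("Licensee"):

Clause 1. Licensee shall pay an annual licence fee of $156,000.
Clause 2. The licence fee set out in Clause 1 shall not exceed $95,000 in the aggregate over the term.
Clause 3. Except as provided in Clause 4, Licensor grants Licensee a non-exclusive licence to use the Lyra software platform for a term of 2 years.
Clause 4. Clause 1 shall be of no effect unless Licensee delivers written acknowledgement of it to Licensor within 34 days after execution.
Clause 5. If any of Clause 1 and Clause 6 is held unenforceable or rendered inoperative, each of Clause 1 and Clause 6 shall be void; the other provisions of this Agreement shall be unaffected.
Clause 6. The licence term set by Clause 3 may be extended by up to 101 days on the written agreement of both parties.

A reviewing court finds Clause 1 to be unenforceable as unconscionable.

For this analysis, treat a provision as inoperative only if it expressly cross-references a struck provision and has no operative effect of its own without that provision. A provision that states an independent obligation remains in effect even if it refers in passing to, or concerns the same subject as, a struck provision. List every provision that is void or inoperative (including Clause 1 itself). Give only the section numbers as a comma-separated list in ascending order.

1, 2, 4, 6

Clause 1 is struck. Clause 2 operates only by reference to Clause 1, so it falls with Clause 1. Clause 4 operates only by reference to Clause 1, so it falls with Clause 1. Although Clause 3 refers to Clause 4, its operative terms do not depend on Clause 4, so it remains in effect. Clause 5 declares Clause 1 and Clause 6 mutually dependent; since one of them has fallen, all of them are of no effect. That brings down Clause 6 as well. The remainder continues in force under Clause 5. Clause 3 and Clause 5 remain in effect.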